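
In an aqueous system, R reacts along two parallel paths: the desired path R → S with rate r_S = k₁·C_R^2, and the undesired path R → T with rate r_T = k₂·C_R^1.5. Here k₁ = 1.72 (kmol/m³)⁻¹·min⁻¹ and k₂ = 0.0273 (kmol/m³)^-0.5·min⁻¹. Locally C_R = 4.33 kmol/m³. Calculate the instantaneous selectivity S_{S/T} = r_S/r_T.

131

S_{S/T} = r_S/r_T = (k₁·C_R^2)/(k₂·C_R^1.5) = (k₁/k₂)·C_R^0.5.
= (1.72×4.330^2) / (0.0273×4.330^1.5) = 32.25/0.2460 = 131.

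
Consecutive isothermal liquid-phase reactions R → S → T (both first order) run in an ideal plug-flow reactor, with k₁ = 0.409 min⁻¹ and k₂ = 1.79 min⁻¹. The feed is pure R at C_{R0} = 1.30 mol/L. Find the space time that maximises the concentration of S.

Setting dC_S/dτ = 0 gives τ_opt = ln(k₂/k₁)/(k₂−k₁).
= ln(1.79/0.409)/(1.79−0.409) = ln(4.377)/1.381 = 1.476/1.381 = 1.07 min.

1.07 min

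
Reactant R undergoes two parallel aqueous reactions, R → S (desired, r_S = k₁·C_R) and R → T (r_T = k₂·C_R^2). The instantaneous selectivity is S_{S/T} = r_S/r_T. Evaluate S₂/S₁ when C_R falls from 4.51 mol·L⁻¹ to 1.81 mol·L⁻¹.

2.49

S_{S/T} = (k₁/k₂)·C_R⁻¹, so S₂/S₁ = (C_{R,2}/C_{R,1})⁻¹.
= 4.51/1.81 = 2.49.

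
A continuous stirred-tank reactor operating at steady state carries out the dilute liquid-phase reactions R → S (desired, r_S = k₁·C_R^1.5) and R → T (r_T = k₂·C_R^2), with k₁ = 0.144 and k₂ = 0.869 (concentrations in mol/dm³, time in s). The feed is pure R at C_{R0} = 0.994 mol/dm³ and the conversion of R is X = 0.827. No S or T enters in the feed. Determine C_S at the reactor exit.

0.235 mol/dm³

Exit C_R = C_{R0}(1−X) = 0.994×0.173 = 0.1720 mol/dm³.
A CSTR operates uniformly at the exit composition, giving r_S = 0.01027 and r_T = 0.02570 (each k·C_R^n at C_R = 0.1720).
Fraction of consumed R going to S: r_S/(r_S+r_T) = 0.2855.
C_S = 0.2855·C_{R0}·X = 0.2855×0.994×0.827 = 0.235 mol/dm³.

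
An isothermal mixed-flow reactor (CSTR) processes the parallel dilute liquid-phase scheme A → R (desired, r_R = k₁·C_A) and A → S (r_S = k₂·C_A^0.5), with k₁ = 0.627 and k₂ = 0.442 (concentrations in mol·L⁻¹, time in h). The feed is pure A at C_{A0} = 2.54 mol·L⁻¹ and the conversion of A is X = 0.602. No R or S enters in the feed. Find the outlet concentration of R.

0.899 mol·L⁻¹

Exit C_A = C_{A0}(1−X) = 2.54×0.398 = 1.011 mol·L⁻¹.
Rates in a CSTR are evaluated at the outlet concentration: r_R = 0.627×1.011 = 0.6338, r_S = 0.442×1.011^0.5 = 0.4444.
Fraction of consumed A going to R: r_R/(r_R+r_S) = 0.5878.
C_R = 0.5878·C_{A0}·X = 0.5878×2.54×0.602 = 0.899 mol·L⁻¹.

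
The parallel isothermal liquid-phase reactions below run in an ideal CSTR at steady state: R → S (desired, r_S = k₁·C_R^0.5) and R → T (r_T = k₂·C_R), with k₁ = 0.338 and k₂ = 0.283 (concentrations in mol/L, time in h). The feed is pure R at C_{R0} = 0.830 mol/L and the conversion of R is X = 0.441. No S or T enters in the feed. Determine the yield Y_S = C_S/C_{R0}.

Exit C_R = C_{R0}(1−X) = 0.830×0.559 = 0.4640 mol/L.
Rates in a CSTR are evaluated at the outlet concentration: r_S = 0.338×0.4640^0.5 = 0.2302, r_T = 0.283×0.4640 = 0.1313.
Fraction of consumed R going to S: r_S/(r_S+r_T) = 0.6368.
C_S = 0.6368·C_{R0}·X = 0.6368×0.830×0.441 = 0.233 mol/L; Y_S = C_S/C_{R0} = 0.281.

0.281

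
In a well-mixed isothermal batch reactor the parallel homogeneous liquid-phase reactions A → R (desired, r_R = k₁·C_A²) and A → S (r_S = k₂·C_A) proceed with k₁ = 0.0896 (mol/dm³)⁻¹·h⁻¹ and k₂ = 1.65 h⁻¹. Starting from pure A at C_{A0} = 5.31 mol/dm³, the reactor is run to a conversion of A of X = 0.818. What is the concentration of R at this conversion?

C_A = C_{A0}(1−X) = 0.9664 mol/dm³.
Along a PFR/batch, dC_S/dC_A = −r_S/(r_R+r_S) = −k₂/(k₂+k₁·C_A).
Integrating from C_{A0} to C_A: C_S = (1.65/0.0896)·ln[(1.65+0.0896·5.31)/(1.65+0.0896·0.966)] = 18.42·ln(2.126/1.737) = 3.724 mol/dm³.
Then C_R = (C_{A0}−C_A) − C_S = 4.344 − 3.724 = 0.6198 mol/dm³.

0.620 mol/dm³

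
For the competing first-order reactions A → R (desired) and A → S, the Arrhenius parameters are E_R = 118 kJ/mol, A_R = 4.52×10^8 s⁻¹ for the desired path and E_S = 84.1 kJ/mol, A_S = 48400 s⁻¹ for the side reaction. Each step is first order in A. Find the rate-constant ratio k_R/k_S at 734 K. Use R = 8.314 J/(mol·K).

36.1

With equal orders, S_{R/S} = k_R/k_S = (A_R/A_S)·exp[(E_S−E_R)/(RT)].
(E_S−E_R)/(RT) = (84.1−118)×10³/(8.314×734) = -33900/6102 = -5.555.
k_R/k_S = (4.52×10^8/48400)·exp(-5.555) = 9339 × 0.003868 = 36.1.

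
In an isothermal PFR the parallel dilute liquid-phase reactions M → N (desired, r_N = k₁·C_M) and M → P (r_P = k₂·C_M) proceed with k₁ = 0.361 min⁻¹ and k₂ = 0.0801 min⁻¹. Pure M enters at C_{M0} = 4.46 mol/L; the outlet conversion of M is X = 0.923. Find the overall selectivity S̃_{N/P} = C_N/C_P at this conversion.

4.51

C_M = C_{M0}(1−X) = 0.3434 mol/L.
Both paths are first order in M, so the instantaneous fraction to N is constant: dC_N/d(−C_M) = k₁/(k₁+k₂) = 0.8184.
C_N = 0.8184·(C_{M0}−C_M) = 0.8184×4.117 = 3.37 mol/L.
C_P = (C_{M0}−C_M)−C_N = 0.7475 mol/L; S̃_{N/P} = 3.369/0.7475 = 4.51.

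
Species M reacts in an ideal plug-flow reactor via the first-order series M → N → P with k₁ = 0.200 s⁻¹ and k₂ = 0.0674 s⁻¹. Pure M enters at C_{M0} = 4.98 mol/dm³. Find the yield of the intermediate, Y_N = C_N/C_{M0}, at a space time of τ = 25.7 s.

The intermediate concentration in a first-order A→B→C sequence is C_N = k₁C_{M0}(e^(−k₁τ) − e^(−k₂τ))/(k₂−k₁).
e^(−k₁τ) = e^(−0.200×25.7) = e^(−5.140) = 0.005858; e^(−k₂τ) = e^(−1.732) = 0.1769.
C_N = 0.200×4.98/(0.0674−0.200) × (0.005858−0.1769) = (-7.511)×(-0.1710) = 1.285 mol/dm³.
Y_N = C_N/C_{M0} = 1.285/4.98 = 0.258.

0.258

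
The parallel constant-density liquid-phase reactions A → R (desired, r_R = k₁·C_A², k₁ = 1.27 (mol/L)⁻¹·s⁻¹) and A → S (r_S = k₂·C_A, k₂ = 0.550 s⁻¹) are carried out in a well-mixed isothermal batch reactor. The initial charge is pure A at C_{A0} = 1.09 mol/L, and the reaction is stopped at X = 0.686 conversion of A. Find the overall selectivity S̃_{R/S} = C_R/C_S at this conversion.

1.56

C_A = C_{A0}(1−X) = 0.3423 mol/L.
Along a PFR/batch, dC_S/dC_A = −r_S/(r_R+r_S) = −k₂/(k₂+k₁·C_A).
Integrating from C_{A0} to C_A: C_S = (0.550/1.27)·ln[(0.550+1.27·1.09)/(0.550+1.27·0.342)] = 0.4331·ln(1.934/0.9847) = 0.2924 mol/L.
Then C_R = (C_{A0}−C_A) − C_S = 0.7477 − 0.2924 = 0.4553 mol/L.
S̃_{R/S} = C_R/C_S = 0.4553/0.2924 = 1.56.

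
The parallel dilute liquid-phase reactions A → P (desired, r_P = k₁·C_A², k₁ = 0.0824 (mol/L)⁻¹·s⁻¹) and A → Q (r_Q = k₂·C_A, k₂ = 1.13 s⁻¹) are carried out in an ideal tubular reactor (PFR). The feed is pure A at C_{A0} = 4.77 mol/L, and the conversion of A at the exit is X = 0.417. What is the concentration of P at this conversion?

0.428 mol/L

C_A = C_{A0}(1−X) = 2.781 mol/L.
Along a PFR/batch, dC_Q/dC_A = −r_Q/(r_P+r_Q) = −k₂/(k₂+k₁·C_A).
Integrating from C_{A0} to C_A: C_Q = (1.13/0.0824)·ln[(1.13+0.0824·4.77)/(1.13+0.0824·2.78)] = 13.71·ln(1.523/1.359) = 1.561 mol/L.
Then C_P = (C_{A0}−C_A) − C_Q = 1.989 − 1.561 = 0.4277 mol/L.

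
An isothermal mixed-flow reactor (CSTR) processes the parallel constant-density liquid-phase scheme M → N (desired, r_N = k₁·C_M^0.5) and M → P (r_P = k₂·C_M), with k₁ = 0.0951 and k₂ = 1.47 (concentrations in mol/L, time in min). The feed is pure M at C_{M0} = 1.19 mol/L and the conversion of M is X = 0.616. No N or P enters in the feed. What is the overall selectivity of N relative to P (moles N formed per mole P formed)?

Exit C_M = C_{M0}(1−X) = 1.19×0.384 = 0.4570 mol/L.
Rates in a CSTR are evaluated at the outlet concentration: r_N = 0.0951×0.4570^0.5 = 0.06429, r_P = 1.47×0.4570 = 0.6717.
Overall selectivity = C_N/C_P = r_Nτ/(r_Pτ) = r_N/r_P = 0.0957.

0.0957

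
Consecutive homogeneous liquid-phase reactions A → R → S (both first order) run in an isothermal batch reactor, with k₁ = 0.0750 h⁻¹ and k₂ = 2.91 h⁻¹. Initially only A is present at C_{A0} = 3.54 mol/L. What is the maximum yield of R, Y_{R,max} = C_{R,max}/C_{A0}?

0.0234

For a first-order series the maximum intermediate yield is C_{R,max}/C_{A0} = (k₁/k₂)^[k₂/(k₂−k₁)].
= (0.0750/2.91)^(2.91/(2.91−0.0750)) = (0.02577)^(1.026) = 0.02340.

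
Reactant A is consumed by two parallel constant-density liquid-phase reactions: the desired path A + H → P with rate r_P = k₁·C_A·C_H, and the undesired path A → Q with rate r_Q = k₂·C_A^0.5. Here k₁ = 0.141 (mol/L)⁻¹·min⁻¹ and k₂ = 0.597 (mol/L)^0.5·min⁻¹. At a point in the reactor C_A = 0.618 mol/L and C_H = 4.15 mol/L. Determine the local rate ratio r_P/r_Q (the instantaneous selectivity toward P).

0.771

S_{P/Q} = r_P/r_Q = (k₁·C_A·C_H)/(k₂·C_A^0.5) = (k₁/k₂)·C_A^0.5·C_H.
= (0.141×0.6180×4.150) / (0.597×0.6180^0.5) = 0.3616/0.4693 = 0.771.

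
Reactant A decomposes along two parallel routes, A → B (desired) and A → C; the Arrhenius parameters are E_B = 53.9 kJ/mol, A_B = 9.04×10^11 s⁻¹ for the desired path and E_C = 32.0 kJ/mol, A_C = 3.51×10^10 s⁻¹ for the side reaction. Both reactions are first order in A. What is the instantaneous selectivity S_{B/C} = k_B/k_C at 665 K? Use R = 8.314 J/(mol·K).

k_B/k_C = (A_B/A_C)·exp[−(E_B−E_C)/(RT)] = (A_B/A_C)·exp[(E_C−E_B)/(RT)].
(E_C−E_B)/(RT) = (32.0−53.9)×10³/(8.314×665) = -21900/5529 = -3.961.
k_B/k_C = (9.04×10^11/3.51×10^10)·exp(-3.961) = 25.75 × 0.01904 = 0.490.
Since E_B > E_C, raising the temperature improves selectivity toward B.

0.490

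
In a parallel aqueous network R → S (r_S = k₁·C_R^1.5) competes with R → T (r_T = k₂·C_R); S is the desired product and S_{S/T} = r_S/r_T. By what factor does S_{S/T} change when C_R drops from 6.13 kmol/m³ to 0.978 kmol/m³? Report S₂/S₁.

S_{S/T} = (k₁/k₂)·C_R^0.5, so S₂/S₁ = (C_{R,2}/C_{R,1})^0.5.
= (0.978/6.13)^0.5 = (0.1595)^0.5 = 0.399.
Selectivity toward S falls as C_R falls — high-concentration operation is favoured.

0.399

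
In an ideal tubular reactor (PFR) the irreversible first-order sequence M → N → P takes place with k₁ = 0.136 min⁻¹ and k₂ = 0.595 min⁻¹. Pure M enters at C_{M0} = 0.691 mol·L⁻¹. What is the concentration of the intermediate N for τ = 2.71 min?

0.101 mol·L⁻¹

Solving the coupled first-order balances gives C_N(τ) = [k₁/(k₂−k₁)]·C_{M0}·(e^(−k₁τ) − e^(−k₂τ)).
e^(−k₁τ) = e^(−0.136×2.71) = e^(−0.3686) = 0.6917; e^(−k₂τ) = e^(−1.612) = 0.1994.
C_N = 0.136×0.691/(0.595−0.136) × (0.6917−0.1994) = 0.2047×0.4923 = 0.1008 mol·L⁻¹.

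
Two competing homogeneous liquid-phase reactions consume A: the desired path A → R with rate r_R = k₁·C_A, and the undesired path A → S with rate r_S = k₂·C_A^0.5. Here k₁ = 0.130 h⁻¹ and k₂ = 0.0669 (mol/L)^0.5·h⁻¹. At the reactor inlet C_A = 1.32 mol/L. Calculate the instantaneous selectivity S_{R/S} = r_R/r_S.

2.23

S_{R/S} = r_R/r_S = (k₁·C_A)/(k₂·C_A^0.5) = (k₁/k₂)·C_A^0.5.
= (0.130×1.320) / (0.0669×1.320^0.5) = 0.1716/0.07686 = 2.23.
Since the desired path is higher order in A, keeping C_A high (PFR or concentrated feed) favours R.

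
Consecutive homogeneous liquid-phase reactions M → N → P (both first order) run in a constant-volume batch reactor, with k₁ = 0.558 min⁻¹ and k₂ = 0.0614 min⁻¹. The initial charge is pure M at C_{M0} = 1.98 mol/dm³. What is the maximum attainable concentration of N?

Evaluating C_N at t_opt = ln(k₂/k₁)/(k₂−k₁) gives C_{N,max}/C_{M0} = (k₁/k₂)^[k₂/(k₂−k₁)].
= (0.558/0.0614)^(0.0614/(0.0614−0.558)) = (9.088)^(-0.1236) = 0.7612.
C_{N,max} = 0.7612×1.98 = 1.51 mol/dm³.

1.51 mol/dm³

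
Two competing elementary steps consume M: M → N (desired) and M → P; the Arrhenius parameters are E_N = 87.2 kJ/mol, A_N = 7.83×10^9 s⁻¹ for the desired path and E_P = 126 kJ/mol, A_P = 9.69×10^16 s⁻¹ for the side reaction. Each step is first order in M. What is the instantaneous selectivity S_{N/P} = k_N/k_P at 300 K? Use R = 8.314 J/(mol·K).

With equal orders, S_{N/P} = k_N/k_P = (A_N/A_P)·exp[(E_P−E_N)/(RT)].
(E_P−E_N)/(RT) = (126−87.2)×10³/(8.314×300) = 38800/2494 = 15.56.
k_N/k_P = (7.83×10^9/9.69×10^16)·exp(15.56) = 8.080×10^-8 × 5.701×10^6 = 0.461.

0.461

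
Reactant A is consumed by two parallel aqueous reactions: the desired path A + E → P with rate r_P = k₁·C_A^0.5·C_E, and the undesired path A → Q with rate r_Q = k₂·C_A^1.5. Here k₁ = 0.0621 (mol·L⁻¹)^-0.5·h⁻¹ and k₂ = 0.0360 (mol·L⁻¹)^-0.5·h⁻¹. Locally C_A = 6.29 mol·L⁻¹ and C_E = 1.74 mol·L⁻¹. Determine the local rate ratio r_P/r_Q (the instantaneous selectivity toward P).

S_{P/Q} = r_P/r_Q = (k₁·C_A^0.5·C_E)/(k₂·C_A^1.5) = (k₁/k₂)·C_A⁻¹·C_E.
= (0.0621×6.290^0.5×1.740) / (0.0360×6.290^1.5) = 0.2710/0.5679 = 0.477.
The undesired path is higher order in A, so low C_A (CSTR or dilute feed) favours P.

0.477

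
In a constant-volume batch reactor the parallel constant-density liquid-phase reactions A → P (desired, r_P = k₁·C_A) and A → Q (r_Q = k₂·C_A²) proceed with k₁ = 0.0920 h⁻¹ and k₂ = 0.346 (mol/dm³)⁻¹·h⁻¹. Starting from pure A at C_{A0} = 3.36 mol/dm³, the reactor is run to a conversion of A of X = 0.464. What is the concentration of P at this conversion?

0.149 mol/dm³

C_A = C_{A0}(1−X) = 1.801 mol/dm³.
Along a PFR/batch, dC_P/dC_A = −r_P/(r_P+r_Q) = −k₁/(k₁+k₂·C_A).
Integrating from C_{A0} to C_A: C_P = (0.0920/0.346)·ln[(0.0920+0.346·3.36)/(0.0920+0.346·1.80)] = 0.2659·ln(1.255/0.7151) = 0.1495 mol/dm³.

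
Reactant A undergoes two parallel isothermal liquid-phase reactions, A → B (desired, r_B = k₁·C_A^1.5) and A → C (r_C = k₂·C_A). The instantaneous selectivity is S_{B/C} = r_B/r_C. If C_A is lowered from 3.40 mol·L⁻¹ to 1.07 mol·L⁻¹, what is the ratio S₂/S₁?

0.561

S_{B/C} = (k₁/k₂)·C_A^0.5, so S₂/S₁ = (C_{A,2}/C_{A,1})^0.5.
= (1.07/3.40)^0.5 = (0.3147)^0.5 = 0.561.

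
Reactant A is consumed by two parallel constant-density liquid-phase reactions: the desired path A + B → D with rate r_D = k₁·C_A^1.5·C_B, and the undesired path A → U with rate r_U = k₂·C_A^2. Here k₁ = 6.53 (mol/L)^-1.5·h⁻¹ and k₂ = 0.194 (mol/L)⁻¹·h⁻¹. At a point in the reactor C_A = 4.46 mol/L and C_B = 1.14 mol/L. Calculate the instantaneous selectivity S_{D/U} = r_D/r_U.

S_{D/U} = r_D/r_U = (k₁·C_A^1.5·C_B)/(k₂·C_A^2) = (k₁/k₂)·C_A^-0.5·C_B.
= (6.53×4.460^1.5×1.140) / (0.194×4.460^2) = 70.12/3.859 = 18.2.
The undesired path is higher order in A, so low C_A (CSTR or dilute feed) favours D.

18.2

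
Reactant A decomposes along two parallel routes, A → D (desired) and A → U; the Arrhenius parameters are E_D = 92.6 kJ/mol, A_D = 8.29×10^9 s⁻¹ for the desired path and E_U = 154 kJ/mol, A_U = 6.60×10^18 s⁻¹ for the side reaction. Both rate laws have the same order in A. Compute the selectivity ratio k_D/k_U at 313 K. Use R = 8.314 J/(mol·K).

With equal orders, S_{D/U} = k_D/k_U = (A_D/A_U)·exp[(E_U−E_D)/(RT)].
(E_U−E_D)/(RT) = (154−92.6)×10³/(8.314×313) = 61400/2602 = 23.59.
k_D/k_U = (8.29×10^9/6.60×10^18)·exp(23.59) = 1.256×10^-9 × 1.766×10^10 = 22.2.

22.2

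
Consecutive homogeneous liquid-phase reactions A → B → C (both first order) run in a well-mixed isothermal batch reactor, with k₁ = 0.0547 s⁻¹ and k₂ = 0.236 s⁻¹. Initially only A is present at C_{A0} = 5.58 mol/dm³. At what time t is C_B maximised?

8.06 s

The intermediate peaks when r₁ = r₂, i.e. k₁e^(−k₁t) = k₂e^(−k₂t), giving t_opt = ln(k₂/k₁)/(k₂−k₁).
= ln(0.236/0.0547)/(0.236−0.0547) = ln(4.314)/0.1813 = 1.462/0.1813 = 8.06 s.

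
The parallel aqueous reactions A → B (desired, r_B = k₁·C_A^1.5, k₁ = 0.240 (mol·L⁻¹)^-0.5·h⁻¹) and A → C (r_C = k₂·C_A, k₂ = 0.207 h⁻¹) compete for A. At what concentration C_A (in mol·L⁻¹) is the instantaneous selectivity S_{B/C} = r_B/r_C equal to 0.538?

S_{B/C} = (k₁/k₂)·C_A^0.5 ⇒ C_A = (S·k₂/k₁)^(2).
= (0.538×0.207/0.240)^(2) = (0.4640)^(2) = 0.215 mol·L⁻¹.

0.215 mol·L⁻¹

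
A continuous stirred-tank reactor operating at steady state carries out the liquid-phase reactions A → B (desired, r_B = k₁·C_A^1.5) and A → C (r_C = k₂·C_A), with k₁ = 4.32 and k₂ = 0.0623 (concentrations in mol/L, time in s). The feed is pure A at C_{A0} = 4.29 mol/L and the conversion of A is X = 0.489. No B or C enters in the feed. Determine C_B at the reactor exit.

Exit C_A = C_{A0}(1−X) = 4.29×0.511 = 2.192 mol/L.
In a CSTR the entire volume is at exit conditions, so r_B = 4.32×2.192^1.5 = 14.02 and r_C = 0.0623×2.192 = 0.1366.
Fraction of consumed A going to B: r_B/(r_B+r_C) = 0.9904.
C_B = 0.9904·C_{A0}·X = 0.9904×4.29×0.489 = 2.08 mol/L.

2.08 mol/L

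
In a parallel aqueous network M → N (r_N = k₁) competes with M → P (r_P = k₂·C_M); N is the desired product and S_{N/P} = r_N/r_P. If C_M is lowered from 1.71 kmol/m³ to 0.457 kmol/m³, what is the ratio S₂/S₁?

S_{N/P} = (k₁/k₂)·C_M⁻¹, so S₂/S₁ = (C_{M,2}/C_{M,1})⁻¹.
= 1.71/0.457 = 3.74.
Selectivity toward N rises as C_M falls — low-concentration operation is favoured.

3.74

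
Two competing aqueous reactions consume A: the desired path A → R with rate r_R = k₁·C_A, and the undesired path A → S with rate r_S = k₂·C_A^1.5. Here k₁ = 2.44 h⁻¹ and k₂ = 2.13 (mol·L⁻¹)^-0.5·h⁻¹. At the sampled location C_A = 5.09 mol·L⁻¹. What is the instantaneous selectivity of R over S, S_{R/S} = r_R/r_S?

S_{R/S} = r_R/r_S = (k₁·C_A)/(k₂·C_A^1.5) = (k₁/k₂)·C_A^-0.5.
= (2.44×5.090) / (2.13×5.090^1.5) = 12.42/24.46 = 0.508.
The undesired path is higher order in A, so low C_A (CSTR or dilute feed) favours R.

0.508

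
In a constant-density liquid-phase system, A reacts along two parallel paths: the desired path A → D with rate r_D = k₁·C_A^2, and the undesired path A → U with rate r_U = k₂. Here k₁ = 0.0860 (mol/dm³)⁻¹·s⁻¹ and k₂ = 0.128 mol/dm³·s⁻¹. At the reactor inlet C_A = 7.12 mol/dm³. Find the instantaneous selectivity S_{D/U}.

34.1

S_{D/U} = r_D/r_U = (k₁·C_A^2)/(k₂) = (k₁/k₂)·C_A^2.
= (0.0860×7.120^2) / (0.128) = 4.360/0.1280 = 34.1.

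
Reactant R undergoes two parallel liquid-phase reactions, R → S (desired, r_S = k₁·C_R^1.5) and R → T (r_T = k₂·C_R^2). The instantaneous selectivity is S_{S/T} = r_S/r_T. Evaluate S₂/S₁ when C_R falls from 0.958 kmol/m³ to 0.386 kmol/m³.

1.58

S_{S/T} = (k₁/k₂)·C_R^-0.5, so S₂/S₁ = (C_{R,2}/C_{R,1})^-0.5.
= (0.386/0.958)^(-0.5) = (0.4029)^(-0.5) = 1.58.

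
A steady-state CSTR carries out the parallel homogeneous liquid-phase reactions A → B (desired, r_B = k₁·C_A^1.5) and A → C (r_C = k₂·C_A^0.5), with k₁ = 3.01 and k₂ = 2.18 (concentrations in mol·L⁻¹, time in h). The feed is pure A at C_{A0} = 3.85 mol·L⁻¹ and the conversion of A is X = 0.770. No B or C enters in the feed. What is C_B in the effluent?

1.63 mol·L⁻¹

Exit C_A = C_{A0}(1−X) = 3.85×0.230 = 0.8855 mol·L⁻¹.
Rates in a CSTR are evaluated at the outlet concentration: r_B = 3.01×0.8855^1.5 = 2.508, r_C = 2.18×0.8855^0.5 = 2.051.
Fraction of consumed A going to B: r_B/(r_B+r_C) = 0.5501.
C_B = 0.5501·C_{A0}·X = 0.5501×3.85×0.770 = 1.63 mol·L⁻¹.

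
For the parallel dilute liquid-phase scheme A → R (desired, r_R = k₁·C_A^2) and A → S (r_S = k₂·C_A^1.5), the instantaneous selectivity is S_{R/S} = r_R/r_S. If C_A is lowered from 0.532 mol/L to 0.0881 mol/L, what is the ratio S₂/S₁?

0.407

S_{R/S} = (k₁/k₂)·C_A^0.5, so S₂/S₁ = (C_{A,2}/C_{A,1})^0.5.
= (0.0881/0.532)^0.5 = (0.1656)^0.5 = 0.407.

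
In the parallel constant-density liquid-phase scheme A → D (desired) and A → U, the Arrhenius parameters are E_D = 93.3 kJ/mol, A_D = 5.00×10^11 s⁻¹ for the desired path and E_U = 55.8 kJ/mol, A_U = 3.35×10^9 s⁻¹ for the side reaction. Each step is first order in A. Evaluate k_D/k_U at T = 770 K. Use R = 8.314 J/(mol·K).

0.427

k_D/k_U = (A_D/A_U)·exp[−(E_D−E_U)/(RT)] = (A_D/A_U)·exp[(E_U−E_D)/(RT)].
(E_U−E_D)/(RT) = (55.8−93.3)×10³/(8.314×770) = -37500/6402 = -5.858.
k_D/k_U = (5.00×10^11/3.35×10^9)·exp(-5.858) = 149.3 × 0.002858 = 0.427.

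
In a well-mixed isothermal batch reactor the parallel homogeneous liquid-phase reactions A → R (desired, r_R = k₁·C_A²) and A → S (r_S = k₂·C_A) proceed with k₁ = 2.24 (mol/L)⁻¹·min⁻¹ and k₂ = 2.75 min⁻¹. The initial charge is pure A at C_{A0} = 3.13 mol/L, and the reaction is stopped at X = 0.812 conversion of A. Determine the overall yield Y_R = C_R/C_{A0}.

C_A = C_{A0}(1−X) = 0.5884 mol/L.
Along a PFR/batch, dC_S/dC_A = −r_S/(r_R+r_S) = −k₂/(k₂+k₁·C_A).
Integrating from C_{A0} to C_A: C_S = (2.75/2.24)·ln[(2.75+2.24·3.13)/(2.75+2.24·0.588)] = 1.228·ln(9.761/4.068) = 1.075 mol/L.
Then C_R = (C_{A0}−C_A) − C_S = 2.542 − 1.075 = 1.467 mol/L.
Y_R = C_R/C_{A0} = 1.467/3.13 = 0.469.

0.469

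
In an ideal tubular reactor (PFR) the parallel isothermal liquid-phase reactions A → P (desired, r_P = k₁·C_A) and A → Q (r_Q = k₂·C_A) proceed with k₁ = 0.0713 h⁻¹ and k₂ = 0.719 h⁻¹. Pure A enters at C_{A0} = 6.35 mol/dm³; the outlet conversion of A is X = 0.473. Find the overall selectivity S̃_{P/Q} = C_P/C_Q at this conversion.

0.0992

C_A = C_{A0}(1−X) = 3.346 mol/dm³.
Both paths are first order in A, so the instantaneous fraction to P is constant: dC_P/d(−C_A) = k₁/(k₁+k₂) = 0.09022.
C_P = 0.09022·(C_{A0}−C_A) = 0.09022×3.004 = 0.271 mol/dm³.
C_Q = (C_{A0}−C_A)−C_P = 2.733 mol/dm³; S̃_{P/Q} = 0.2710/2.733 = 0.0992.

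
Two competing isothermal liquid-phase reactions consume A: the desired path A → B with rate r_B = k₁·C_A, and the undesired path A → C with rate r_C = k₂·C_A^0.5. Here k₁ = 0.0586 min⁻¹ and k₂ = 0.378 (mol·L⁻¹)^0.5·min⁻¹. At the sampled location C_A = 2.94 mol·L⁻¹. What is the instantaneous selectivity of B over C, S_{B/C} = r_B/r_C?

0.266

S_{B/C} = r_B/r_C = (k₁·C_A)/(k₂·C_A^0.5) = (k₁/k₂)·C_A^0.5.
= (0.0586×2.940) / (0.378×2.940^0.5) = 0.1723/0.6481 = 0.266.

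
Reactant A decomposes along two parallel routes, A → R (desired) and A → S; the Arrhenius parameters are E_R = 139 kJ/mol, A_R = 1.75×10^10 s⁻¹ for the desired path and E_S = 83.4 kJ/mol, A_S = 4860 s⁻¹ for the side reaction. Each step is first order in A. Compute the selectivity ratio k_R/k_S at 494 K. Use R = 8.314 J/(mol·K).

4.75

With equal orders, S_{R/S} = k_R/k_S = (A_R/A_S)·exp[(E_S−E_R)/(RT)].
(E_S−E_R)/(RT) = (83.4−139)×10³/(8.314×494) = -55600/4107 = -13.54.
k_R/k_S = (1.75×10^10/4860)·exp(-13.54) = 3.601×10^6 × 1.321×10^-6 = 4.75.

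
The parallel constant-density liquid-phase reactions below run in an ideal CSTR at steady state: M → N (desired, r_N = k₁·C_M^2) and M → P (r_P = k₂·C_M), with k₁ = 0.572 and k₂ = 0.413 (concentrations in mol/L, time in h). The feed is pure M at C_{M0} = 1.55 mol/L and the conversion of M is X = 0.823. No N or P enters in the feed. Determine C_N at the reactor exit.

0.351 mol/L

Exit C_M = C_{M0}(1−X) = 1.55×0.177 = 0.2744 mol/L.
A CSTR operates uniformly at the exit composition, giving r_N = 0.04305 and r_P = 0.1133 (each k·C_M^n at C_M = 0.2744).
Fraction of consumed M going to N: r_N/(r_N+r_P) = 0.2753.
C_N = 0.2753·C_{M0}·X = 0.2753×1.55×0.823 = 0.351 mol/L.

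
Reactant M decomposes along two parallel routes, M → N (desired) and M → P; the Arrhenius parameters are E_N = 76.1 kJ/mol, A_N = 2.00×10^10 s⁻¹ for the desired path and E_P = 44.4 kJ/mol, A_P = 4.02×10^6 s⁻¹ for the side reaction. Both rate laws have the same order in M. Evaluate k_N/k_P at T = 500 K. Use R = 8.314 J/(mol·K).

k_N/k_P = (A_N/A_P)·exp[−(E_N−E_P)/(RT)] = (A_N/A_P)·exp[(E_P−E_N)/(RT)].
(E_P−E_N)/(RT) = (44.4−76.1)×10³/(8.314×500) = -31700/4157 = -7.626.
k_N/k_P = (2.00×10^10/4.02×10^6)·exp(-7.626) = 4975 × 4.878×10^-4 = 2.43.

2.43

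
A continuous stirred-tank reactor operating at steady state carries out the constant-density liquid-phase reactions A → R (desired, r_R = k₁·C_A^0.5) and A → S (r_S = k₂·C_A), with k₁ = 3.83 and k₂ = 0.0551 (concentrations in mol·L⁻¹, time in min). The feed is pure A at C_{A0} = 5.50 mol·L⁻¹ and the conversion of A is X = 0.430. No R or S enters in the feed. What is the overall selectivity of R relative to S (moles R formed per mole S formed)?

Exit C_A = C_{A0}(1−X) = 5.50×0.570 = 3.135 mol·L⁻¹.
In a CSTR the entire volume is at exit conditions, so r_R = 3.83×3.135^0.5 = 6.781 and r_S = 0.0551×3.135 = 0.1727.
Overall selectivity = C_R/C_S = r_Rτ/(r_Sτ) = r_R/r_S = 39.3.

39.3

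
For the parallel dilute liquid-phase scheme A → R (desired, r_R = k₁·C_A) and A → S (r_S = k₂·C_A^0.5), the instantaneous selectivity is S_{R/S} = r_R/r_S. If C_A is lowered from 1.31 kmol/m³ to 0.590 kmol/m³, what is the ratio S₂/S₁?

S_{R/S} = (k₁/k₂)·C_A^0.5, so S₂/S₁ = (C_{A,2}/C_{A,1})^0.5.
= (0.590/1.31)^0.5 = (0.4504)^0.5 = 0.671.
Selectivity toward R falls as C_A falls — high-concentration operation is favoured.

0.671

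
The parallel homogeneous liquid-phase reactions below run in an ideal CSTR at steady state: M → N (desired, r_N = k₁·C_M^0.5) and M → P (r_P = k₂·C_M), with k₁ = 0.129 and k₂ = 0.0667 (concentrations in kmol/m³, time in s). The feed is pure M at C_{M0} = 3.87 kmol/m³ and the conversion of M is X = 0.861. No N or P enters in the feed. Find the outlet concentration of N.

Exit C_M = C_{M0}(1−X) = 3.87×0.139 = 0.5379 kmol/m³.
A CSTR operates uniformly at the exit composition, giving r_N = 0.09461 and r_P = 0.03588 (each k·C_M^n at C_M = 0.5379).
Fraction of consumed M going to N: r_N/(r_N+r_P) = 0.7250.
C_N = 0.7250·C_{M0}·X = 0.7250×3.87×0.861 = 2.42 kmol/m³.

2.42 kmol/m³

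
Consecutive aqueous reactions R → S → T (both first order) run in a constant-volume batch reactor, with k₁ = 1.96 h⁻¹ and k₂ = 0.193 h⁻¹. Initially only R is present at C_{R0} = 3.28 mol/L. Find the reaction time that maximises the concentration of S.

For first-order series the maximum of C_S occurs at t_opt = ln(k₂/k₁)/(k₂−k₁).
= ln(0.193/1.96)/(0.193−1.96) = ln(0.09847)/-1.767 = -2.318/-1.767 = 1.31 h.

1.31 h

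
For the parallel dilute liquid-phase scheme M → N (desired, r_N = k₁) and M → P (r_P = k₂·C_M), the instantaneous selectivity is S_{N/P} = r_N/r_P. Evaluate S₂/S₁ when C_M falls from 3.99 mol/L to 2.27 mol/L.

1.76

S_{N/P} = (k₁/k₂)·C_M⁻¹, so S₂/S₁ = (C_{M,2}/C_{M,1})⁻¹.
= 3.99/2.27 = 1.76.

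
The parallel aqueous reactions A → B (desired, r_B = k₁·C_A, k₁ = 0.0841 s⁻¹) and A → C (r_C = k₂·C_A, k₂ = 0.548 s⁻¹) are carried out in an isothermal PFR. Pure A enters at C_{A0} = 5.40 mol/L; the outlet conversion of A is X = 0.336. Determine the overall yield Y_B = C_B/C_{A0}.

0.0447

C_A = C_{A0}(1−X) = 3.586 mol/L.
Both paths are first order in A, so the instantaneous fraction to B is constant: dC_B/d(−C_A) = k₁/(k₁+k₂) = 0.1330.
C_B = 0.1330·(C_{A0}−C_A) = 0.1330×1.814 = 0.241 mol/L.
Y_B = C_B/C_{A0} = 0.2414/5.40 = 0.0447.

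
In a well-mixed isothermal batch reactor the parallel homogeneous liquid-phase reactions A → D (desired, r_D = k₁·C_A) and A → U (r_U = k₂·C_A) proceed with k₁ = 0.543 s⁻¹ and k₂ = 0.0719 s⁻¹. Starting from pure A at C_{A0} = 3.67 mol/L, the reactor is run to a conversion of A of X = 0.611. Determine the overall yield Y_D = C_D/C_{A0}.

0.540

C_A = C_{A0}(1−X) = 1.428 mol/L.
Both paths are first order in A, so the instantaneous fraction to D is constant: dC_D/d(−C_A) = k₁/(k₁+k₂) = 0.8831.
C_D = 0.8831·(C_{A0}−C_A) = 0.8831×2.242 = 1.98 mol/L.
Y_D = C_D/C_{A0} = 1.980/3.67 = 0.540.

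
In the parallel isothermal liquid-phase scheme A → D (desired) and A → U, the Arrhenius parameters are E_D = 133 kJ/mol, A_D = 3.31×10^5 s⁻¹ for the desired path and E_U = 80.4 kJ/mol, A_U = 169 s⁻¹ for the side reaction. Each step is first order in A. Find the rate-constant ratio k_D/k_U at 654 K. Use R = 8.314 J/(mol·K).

0.123

With equal orders, S_{D/U} = k_D/k_U = (A_D/A_U)·exp[(E_U−E_D)/(RT)].
(E_U−E_D)/(RT) = (80.4−133)×10³/(8.314×654) = -52600/5437 = -9.674.
k_D/k_U = (3.31×10^5/169)·exp(-9.674) = 1959 × 6.291×10^-5 = 0.123.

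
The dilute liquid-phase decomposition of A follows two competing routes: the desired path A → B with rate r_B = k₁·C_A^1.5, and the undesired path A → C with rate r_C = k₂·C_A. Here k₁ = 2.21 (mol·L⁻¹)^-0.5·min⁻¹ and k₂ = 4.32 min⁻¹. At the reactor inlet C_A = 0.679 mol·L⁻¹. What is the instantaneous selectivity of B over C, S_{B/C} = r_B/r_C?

0.422

S_{B/C} = r_B/r_C = (k₁·C_A^1.5)/(k₂·C_A) = (k₁/k₂)·C_A^0.5.
= (2.21×0.6790^1.5) / (4.32×0.6790) = 1.237/2.933 = 0.422.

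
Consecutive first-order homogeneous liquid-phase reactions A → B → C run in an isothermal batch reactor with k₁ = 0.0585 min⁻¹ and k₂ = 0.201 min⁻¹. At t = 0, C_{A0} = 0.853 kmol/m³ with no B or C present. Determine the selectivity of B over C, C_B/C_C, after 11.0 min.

For first-order series with pure A initially, C_B(t) = k₁C_{A0}/(k₂−k₁)·(e^(−k₁t) − e^(−k₂t)).
e^(−k₁t) = e^(−0.0585×11.0) = e^(−0.6435) = 0.5255; e^(−k₂t) = e^(−2.211) = 0.1096.
C_B = 0.0585×0.853/(0.201−0.0585) × (0.5255−0.1096) = 0.3502×0.4159 = 0.1456 kmol/m³.
C_A = C_{A0}e^(−k₁t) = 0.4482 kmol/m³, so C_C = C_{A0}−C_A−C_B = 0.2592 kmol/m³; C_B/C_C = 0.562.

0.562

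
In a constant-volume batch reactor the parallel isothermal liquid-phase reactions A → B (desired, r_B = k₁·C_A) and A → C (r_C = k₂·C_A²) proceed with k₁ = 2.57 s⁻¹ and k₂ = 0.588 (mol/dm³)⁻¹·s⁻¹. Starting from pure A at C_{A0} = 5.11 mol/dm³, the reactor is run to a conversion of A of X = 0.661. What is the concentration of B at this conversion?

1.93 mol/dm³

C_A = C_{A0}(1−X) = 1.732 mol/dm³.
Along a PFR/batch, dC_B/dC_A = −r_B/(r_B+r_C) = −k₁/(k₁+k₂·C_A).
Integrating from C_{A0} to C_A: C_B = (2.57/0.588)·ln[(2.57+0.588·5.11)/(2.57+0.588·1.73)] = 4.371·ln(5.575/3.589) = 1.925 mol/dm³.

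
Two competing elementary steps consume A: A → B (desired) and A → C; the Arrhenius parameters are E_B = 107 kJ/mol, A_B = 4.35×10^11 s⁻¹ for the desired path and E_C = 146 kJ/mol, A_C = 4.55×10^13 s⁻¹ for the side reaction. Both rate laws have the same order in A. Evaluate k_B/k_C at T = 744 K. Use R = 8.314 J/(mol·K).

5.23

With equal orders, S_{B/C} = k_B/k_C = (A_B/A_C)·exp[(E_C−E_B)/(RT)].
(E_C−E_B)/(RT) = (146−107)×10³/(8.314×744) = 39000/6186 = 6.305.
k_B/k_C = (4.35×10^11/4.55×10^13)·exp(6.305) = 0.009560 × 547.3 = 5.23.
Since E_B < E_C, lowering the temperature improves selectivity toward B.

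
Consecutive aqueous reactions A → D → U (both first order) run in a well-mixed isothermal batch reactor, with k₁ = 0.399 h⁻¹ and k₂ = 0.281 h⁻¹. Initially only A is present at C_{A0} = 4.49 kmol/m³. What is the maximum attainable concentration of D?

1.95 kmol/m³

Evaluating C_D at t_opt = ln(k₂/k₁)/(k₂−k₁) gives C_{D,max}/C_{A0} = (k₁/k₂)^[k₂/(k₂−k₁)].
= (0.399/0.281)^(0.281/(0.281−0.399)) = (1.420)^(-2.381) = 0.4339.
C_{D,max} = 0.4339×4.49 = 1.95 kmol/m³.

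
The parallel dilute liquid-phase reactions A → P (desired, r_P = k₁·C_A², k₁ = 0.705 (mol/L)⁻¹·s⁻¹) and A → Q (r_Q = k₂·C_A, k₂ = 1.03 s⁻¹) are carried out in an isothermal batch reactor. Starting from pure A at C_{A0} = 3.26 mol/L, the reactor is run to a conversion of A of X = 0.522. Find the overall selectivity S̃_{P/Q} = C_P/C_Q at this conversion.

C_A = C_{A0}(1−X) = 1.558 mol/L.
Along a PFR/batch, dC_Q/dC_A = −r_Q/(r_P+r_Q) = −k₂/(k₂+k₁·C_A).
Integrating from C_{A0} to C_A: C_Q = (1.03/0.705)·ln[(1.03+0.705·3.26)/(1.03+0.705·1.56)] = 1.461·ln(3.328/2.129) = 0.6531 mol/L.
Then C_P = (C_{A0}−C_A) − C_Q = 1.702 − 0.6531 = 1.049 mol/L.
S̃_{P/Q} = C_P/C_Q = 1.049/0.6531 = 1.61.

1.61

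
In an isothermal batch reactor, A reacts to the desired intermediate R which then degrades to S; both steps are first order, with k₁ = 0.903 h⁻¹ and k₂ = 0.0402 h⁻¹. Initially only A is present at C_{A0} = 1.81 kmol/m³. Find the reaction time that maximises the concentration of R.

Setting dC_R/dt = 0 gives t_opt = ln(k₂/k₁)/(k₂−k₁).
= ln(0.0402/0.903)/(0.0402−0.903) = ln(0.04452)/-0.8628 = -3.112/-0.8628 = 3.61 h.

3.61 h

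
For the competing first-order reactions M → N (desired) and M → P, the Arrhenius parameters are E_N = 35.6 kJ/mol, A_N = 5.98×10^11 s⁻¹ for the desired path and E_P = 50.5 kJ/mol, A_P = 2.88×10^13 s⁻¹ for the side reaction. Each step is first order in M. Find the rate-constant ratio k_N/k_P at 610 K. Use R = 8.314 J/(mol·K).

0.392

Since both paths have the same order in M, the concentration cancels and S_{N/P} = k_N/k_P = (A_N/A_P)·exp[(E_P−E_N)/(RT)].
(E_P−E_N)/(RT) = (50.5−35.6)×10³/(8.314×610) = 14900/5072 = 2.938.
k_N/k_P = (5.98×10^11/2.88×10^13)·exp(2.938) = 0.02076 × 18.88 = 0.392.
Since E_N < E_P, lowering the temperature improves selectivity toward N.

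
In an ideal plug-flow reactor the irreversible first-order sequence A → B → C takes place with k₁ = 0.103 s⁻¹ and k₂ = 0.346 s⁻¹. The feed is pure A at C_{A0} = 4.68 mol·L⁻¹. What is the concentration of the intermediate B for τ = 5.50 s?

For first-order series with pure A initially, C_B(τ) = k₁C_{A0}/(k₂−k₁)·(e^(−k₁τ) − e^(−k₂τ)).
e^(−k₁τ) = e^(−0.103×5.50) = e^(−0.5665) = 0.5675; e^(−k₂τ) = e^(−1.903) = 0.1491.
C_B = 0.103×4.68/(0.346−0.103) × (0.5675−0.1491) = 1.984×0.4184 = 0.8300 mol·L⁻¹.

0.830 mol·L⁻¹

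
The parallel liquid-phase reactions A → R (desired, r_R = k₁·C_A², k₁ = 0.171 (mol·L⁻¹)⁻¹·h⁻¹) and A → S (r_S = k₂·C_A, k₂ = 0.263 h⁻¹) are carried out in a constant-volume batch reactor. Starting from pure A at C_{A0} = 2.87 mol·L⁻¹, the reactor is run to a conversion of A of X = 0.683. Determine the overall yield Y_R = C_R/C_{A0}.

0.368

C_A = C_{A0}(1−X) = 0.9098 mol·L⁻¹.
Along a PFR/batch, dC_S/dC_A = −r_S/(r_R+r_S) = −k₂/(k₂+k₁·C_A).
Integrating from C_{A0} to C_A: C_S = (0.263/0.171)·ln[(0.263+0.171·2.87)/(0.263+0.171·0.910)] = 1.538·ln(0.7538/0.4186) = 0.9047 mol·L⁻¹.
Then C_R = (C_{A0}−C_A) − C_S = 1.960 − 0.9047 = 1.056 mol·L⁻¹.
Y_R = C_R/C_{A0} = 1.056/2.87 = 0.368.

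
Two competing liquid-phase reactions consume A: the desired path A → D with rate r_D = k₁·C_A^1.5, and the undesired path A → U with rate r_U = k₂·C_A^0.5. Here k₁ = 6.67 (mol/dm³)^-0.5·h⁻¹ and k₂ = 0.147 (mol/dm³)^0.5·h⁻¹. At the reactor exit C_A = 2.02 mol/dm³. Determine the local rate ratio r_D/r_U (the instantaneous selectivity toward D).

S_{D/U} = r_D/r_U = (k₁·C_A^1.5)/(k₂·C_A^0.5) = (k₁/k₂)·C_A.
= (6.67×2.020^1.5) / (0.147×2.020^0.5) = 19.15/0.2089 = 91.7.

91.7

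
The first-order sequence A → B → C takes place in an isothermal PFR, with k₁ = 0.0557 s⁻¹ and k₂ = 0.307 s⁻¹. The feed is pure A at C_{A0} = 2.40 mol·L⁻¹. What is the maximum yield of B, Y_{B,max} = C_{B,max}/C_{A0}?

0.124

Evaluating C_B at τ_opt = ln(k₂/k₁)/(k₂−k₁) gives C_{B,max}/C_{A0} = (k₁/k₂)^[k₂/(k₂−k₁)].
= (0.0557/0.307)^(0.307/(0.307−0.0557)) = (0.1814)^(1.222) = 0.1243.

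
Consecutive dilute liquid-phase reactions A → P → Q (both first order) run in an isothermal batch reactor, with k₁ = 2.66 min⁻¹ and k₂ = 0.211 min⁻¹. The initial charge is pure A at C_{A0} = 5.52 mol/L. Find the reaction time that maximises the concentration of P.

1.03 min

Setting dC_P/dt = 0 gives t_opt = ln(k₂/k₁)/(k₂−k₁).
= ln(0.211/2.66)/(0.211−2.66) = ln(0.07932)/-2.449 = -2.534/-2.449 = 1.03 min.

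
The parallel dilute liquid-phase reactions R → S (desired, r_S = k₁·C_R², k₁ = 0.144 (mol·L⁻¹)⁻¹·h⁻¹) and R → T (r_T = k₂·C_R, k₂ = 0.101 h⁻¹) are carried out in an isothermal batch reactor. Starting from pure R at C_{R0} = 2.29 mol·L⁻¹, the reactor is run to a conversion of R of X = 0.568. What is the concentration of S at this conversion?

0.900 mol·L⁻¹

C_R = C_{R0}(1−X) = 0.9893 mol·L⁻¹.
Along a PFR/batch, dC_T/dC_R = −r_T/(r_S+r_T) = −k₂/(k₂+k₁·C_R).
Integrating from C_{R0} to C_R: C_T = (0.101/0.144)·ln[(0.101+0.144·2.29)/(0.101+0.144·0.989)] = 0.7014·ln(0.4308/0.2435) = 0.4002 mol·L⁻¹.
Then C_S = (C_{R0}−C_R) − C_T = 1.301 − 0.4002 = 0.9005 mol·L⁻¹.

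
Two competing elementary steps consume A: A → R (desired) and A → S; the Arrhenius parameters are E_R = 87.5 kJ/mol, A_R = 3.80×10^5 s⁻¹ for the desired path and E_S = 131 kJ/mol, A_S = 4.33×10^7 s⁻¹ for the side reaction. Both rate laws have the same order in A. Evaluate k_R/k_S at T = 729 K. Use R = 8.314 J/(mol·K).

11.5

k_R/k_S = (A_R/A_S)·exp[−(E_R−E_S)/(RT)] = (A_R/A_S)·exp[(E_S−E_R)/(RT)].
(E_S−E_R)/(RT) = (131−87.5)×10³/(8.314×729) = 43500/6061 = 7.177.
k_R/k_S = (3.80×10^5/4.33×10^7)·exp(7.177) = 0.008776 × 1309 = 11.5.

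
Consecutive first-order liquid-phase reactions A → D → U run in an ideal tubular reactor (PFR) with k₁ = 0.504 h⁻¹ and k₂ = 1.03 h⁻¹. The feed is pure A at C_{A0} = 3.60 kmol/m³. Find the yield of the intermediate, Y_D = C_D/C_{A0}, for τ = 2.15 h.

For first-order series with pure A initially, C_D(τ) = k₁C_{A0}/(k₂−k₁)·(e^(−k₁τ) − e^(−k₂τ)).
e^(−k₁τ) = e^(−0.504×2.15) = e^(−1.084) = 0.3384; e^(−k₂τ) = e^(−2.215) = 0.1092.
C_D = 0.504×3.60/(1.03−0.504) × (0.3384−0.1092) = 3.449×0.2292 = 0.7905 kmol/m³.
Y_D = C_D/C_{A0} = 0.7905/3.60 = 0.220.

0.220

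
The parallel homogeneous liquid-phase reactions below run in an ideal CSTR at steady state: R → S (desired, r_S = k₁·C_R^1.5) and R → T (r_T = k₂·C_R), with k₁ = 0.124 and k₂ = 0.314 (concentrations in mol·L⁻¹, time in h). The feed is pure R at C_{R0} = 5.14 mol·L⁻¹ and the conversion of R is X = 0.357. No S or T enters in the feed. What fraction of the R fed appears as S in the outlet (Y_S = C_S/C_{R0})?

Exit C_R = C_{R0}(1−X) = 5.14×0.643 = 3.305 mol·L⁻¹.
A CSTR operates uniformly at the exit composition, giving r_S = 0.7450 and r_T = 1.038 (each k·C_R^n at C_R = 3.305).
Fraction of consumed R going to S: r_S/(r_S+r_T) = 0.4179.
C_S = 0.4179·C_{R0}·X = 0.4179×5.14×0.357 = 0.767 mol·L⁻¹; Y_S = C_S/C_{R0} = 0.149.

0.149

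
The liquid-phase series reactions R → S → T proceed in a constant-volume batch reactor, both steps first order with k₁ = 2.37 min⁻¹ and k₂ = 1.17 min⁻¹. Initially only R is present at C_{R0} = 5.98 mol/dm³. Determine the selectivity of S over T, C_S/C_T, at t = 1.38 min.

For first-order series with pure R initially, C_S(t) = k₁C_{R0}/(k₂−k₁)·(e^(−k₁t) − e^(−k₂t)).
e^(−k₁t) = e^(−2.37×1.38) = e^(−3.271) = 0.03798; e^(−k₂t) = e^(−1.615) = 0.1990.
C_S = 2.37×5.98/(1.17−2.37) × (0.03798−0.1990) = (-11.81)×(-0.1610) = 1.901 mol/dm³.
C_R = C_{R0}e^(−k₁t) = 0.2271 mol/dm³, so C_T = C_{R0}−C_R−C_S = 3.852 mol/dm³; C_S/C_T = 0.494.

0.494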